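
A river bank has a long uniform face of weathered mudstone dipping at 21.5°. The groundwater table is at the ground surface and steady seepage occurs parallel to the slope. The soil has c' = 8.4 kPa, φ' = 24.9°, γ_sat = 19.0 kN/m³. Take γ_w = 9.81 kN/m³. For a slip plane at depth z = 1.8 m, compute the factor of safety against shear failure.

With seepage parallel to the slope and the water table at the surface, the effective normal stress on the slip plane uses the buoyant unit weight γ' = γ_sat − γ_w while the driving shear stress uses γ_sat:
FS = [c' + γ' z cos²β tanφ'] / [γ_sat z sinβ cosβ]
γ' = 19.0 − 9.81 = 9.19 kN/m³
Numerator = 8.4 + 9.19·1.8·cos²21.5°·tan24.9° = 8.4 + 9.19·1.8·0.8657·0.4642 = 15.047 kPa
Denominator = 19.0·1.8·sin21.5°·cos21.5° = 19.0·1.8·0.3665·0.9304 = 11.662 kPa
FS = 15.047 / 11.662 = 1.290

FS = 1.29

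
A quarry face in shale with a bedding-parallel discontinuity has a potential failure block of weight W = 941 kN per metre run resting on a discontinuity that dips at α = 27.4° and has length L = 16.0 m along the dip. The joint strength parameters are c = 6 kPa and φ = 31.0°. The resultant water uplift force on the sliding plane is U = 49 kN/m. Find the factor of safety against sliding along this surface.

FS = 1.31

Resolving the block weight along and normal to the plane and applying the Mohr–Coulomb strength on the joint:
N' = W cosα − U = 941·cos27.4° − 49 = 786.4 kN/m
Driving force T = W sinα = 941·sin27.4° = 433.0 kN/m
Resisting force R = c·L + N'·tanφ = 6·16.0 + 786.4·tan31.0° = 96.0 + 472.5 = 568.5 kN/m
FS = R / T = 568.5 / 433.0 = 1.313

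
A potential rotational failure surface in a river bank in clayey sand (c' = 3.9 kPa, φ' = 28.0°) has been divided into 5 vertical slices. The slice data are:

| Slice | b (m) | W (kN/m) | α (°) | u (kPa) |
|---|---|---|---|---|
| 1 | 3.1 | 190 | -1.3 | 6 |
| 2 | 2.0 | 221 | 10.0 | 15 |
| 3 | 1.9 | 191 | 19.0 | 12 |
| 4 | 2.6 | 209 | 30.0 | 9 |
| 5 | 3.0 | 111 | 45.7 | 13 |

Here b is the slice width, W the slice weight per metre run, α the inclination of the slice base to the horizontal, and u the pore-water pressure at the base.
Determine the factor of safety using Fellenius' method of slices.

Ordinary method of slices: FS = Σ[c'·Δl_i + (W_i cosα_i − u_i·Δl_i)·tanφ'] / Σ W_i sinα_i, with Δl_i = b_i / cosα_i.
Slice 1: Δl = 3.1/cos(-1.3°) = 3.101 m; N'_1 = 190·cos(-1.3°) − 6·3.101 = 171.3; c'Δl = 12.09; W sinα = -4.3
Slice 2: Δl = 2.0/cos10.0° = 2.031 m; N'_2 = 221·cos10.0° − 15·2.031 = 187.2; c'Δl = 7.92; W sinα = 38.4
Slice 3: Δl = 1.9/cos19.0° = 2.009 m; N'_3 = 191·cos19.0° − 12·2.009 = 156.5; c'Δl = 7.84; W sinα = 62.2
Slice 4: Δl = 2.6/cos30.0° = 3.002 m; N'_4 = 209·cos30.0° − 9·3.002 = 154.0; c'Δl = 11.71; W sinα = 104.5
Slice 5: Δl = 3.0/cos45.7° = 4.295 m; N'_5 = 111·cos45.7° − 13·4.295 = 21.7; c'Δl = 16.75; W sinα = 79.4
Σc'Δl = 56.3 kN/m; ΣN' = 690.7 kN/m; ΣW sinα = 280.2 kN/m
Resisting = 56.3 + 690.7·tan28.0° = 56.3 + 367.2 = 423.5 kN/m
FS = 423.5 / 280.2 = 1.512

FS = 1.51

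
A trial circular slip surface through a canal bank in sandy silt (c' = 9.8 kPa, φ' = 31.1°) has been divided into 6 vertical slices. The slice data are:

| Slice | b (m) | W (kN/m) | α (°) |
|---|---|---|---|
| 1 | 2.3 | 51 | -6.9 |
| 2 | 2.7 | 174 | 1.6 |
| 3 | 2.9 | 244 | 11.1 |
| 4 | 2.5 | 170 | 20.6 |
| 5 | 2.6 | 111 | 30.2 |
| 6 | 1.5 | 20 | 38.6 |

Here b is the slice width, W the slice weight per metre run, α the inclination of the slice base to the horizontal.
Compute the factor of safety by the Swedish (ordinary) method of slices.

FS = 3.43

Ordinary method of slices: FS = Σ[c'·Δl_i + (W_i cosα_i)·tanφ'] / Σ W_i sinα_i, with Δl_i = b_i / cosα_i.
Slice 1: Δl = 2.3/cos(-6.9°) = 2.317 m; N'_1 = 51·cos(-6.9°) = 50.6; c'Δl = 22.70; W sinα = -6.1
Slice 2: Δl = 2.7/cos1.6° = 2.701 m; N'_2 = 174·cos1.6° = 173.9; c'Δl = 26.47; W sinα = 4.9
Slice 3: Δl = 2.9/cos11.1° = 2.955 m; N'_3 = 244·cos11.1° = 239.4; c'Δl = 28.96; W sinα = 47.0
Slice 4: Δl = 2.5/cos20.6° = 2.671 m; N'_4 = 170·cos20.6° = 159.1; c'Δl = 26.17; W sinα = 59.8
Slice 5: Δl = 2.6/cos30.2° = 3.008 m; N'_5 = 111·cos30.2° = 95.9; c'Δl = 29.48; W sinα = 55.8
Slice 6: Δl = 1.5/cos38.6° = 1.919 m; N'_6 = 20·cos38.6° = 15.6; c'Δl = 18.81; W sinα = 12.5
Σc'Δl = 152.6 kN/m; ΣN' = 734.7 kN/m; ΣW sinα = 173.8 kN/m
Resisting = 152.6 + 734.7·tan31.1° = 152.6 + 443.2 = 595.8 kN/m
FS = 595.8 / 173.8 = 3.427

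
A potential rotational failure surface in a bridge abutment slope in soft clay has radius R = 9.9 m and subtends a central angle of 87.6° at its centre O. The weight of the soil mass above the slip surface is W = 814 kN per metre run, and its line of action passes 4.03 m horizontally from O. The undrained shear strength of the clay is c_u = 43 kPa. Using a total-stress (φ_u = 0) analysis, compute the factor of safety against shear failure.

Taking moments about the centre O, the resisting moment is provided by the undrained shear strength acting along the arc:
Arc length L_a = R·θ = 9.9·(87.6°·π/180) = 9.9·1.5289 = 15.14 m
M_R = c_u·L_a·R = 43·15.14·9.9 = 6443.5 kN·m/m
M_D = W·d = 814·4.03 = 3280.4 kN·m/m
FS = M_R / M_D = 6443.5 / 3280.4 = 1.964

FS = 1.96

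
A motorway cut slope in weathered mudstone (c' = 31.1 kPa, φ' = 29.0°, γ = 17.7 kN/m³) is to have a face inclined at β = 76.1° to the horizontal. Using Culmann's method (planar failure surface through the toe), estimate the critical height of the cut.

H_c = 18.69 m

Culmann's analysis gives the critical failure plane at α_cr = (β + φ')/2 = (76.1 + 29.0)/2 = 52.5°, and the critical height
H_c = (4c'/γ) · sinβ cosφ' / [1 − cos(β − φ')]
    = (4·31.1/17.7) · sin76.1°·cos29.0° / [1 − cos(47.1°)]
    = 7.028 · 0.9707·0.8746 / [1 − 0.6807]
    = 7.028 · 0.8490 / 0.3193
    = 18.69 m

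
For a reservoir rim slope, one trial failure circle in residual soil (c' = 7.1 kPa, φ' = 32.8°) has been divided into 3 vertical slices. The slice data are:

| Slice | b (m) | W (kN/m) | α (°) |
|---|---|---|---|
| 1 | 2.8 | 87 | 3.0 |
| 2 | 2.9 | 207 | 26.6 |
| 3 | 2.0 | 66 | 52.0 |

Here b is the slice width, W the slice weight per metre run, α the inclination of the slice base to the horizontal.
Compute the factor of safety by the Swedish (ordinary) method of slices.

Ordinary method of slices: FS = Σ[c'·Δl_i + (W_i cosα_i)·tanφ'] / Σ W_i sinα_i, with Δl_i = b_i / cosα_i.
Slice 1: Δl = 2.8/cos3.0° = 2.804 m; N'_1 = 87·cos3.0° = 86.9; c'Δl = 19.91; W sinα = 4.6
Slice 2: Δl = 2.9/cos26.6° = 3.243 m; N'_2 = 207·cos26.6° = 185.1; c'Δl = 23.03; W sinα = 92.7
Slice 3: Δl = 2.0/cos52.0° = 3.249 m; N'_3 = 66·cos52.0° = 40.6; c'Δl = 23.06; W sinα = 52.0
Σc'Δl = 66.0 kN/m; ΣN' = 312.6 kN/m; ΣW sinα = 149.2 kN/m
Resisting = 66.0 + 312.6·tan32.8° = 66.0 + 201.5 = 267.5 kN/m
FS = 267.5 / 149.2 = 1.792

FS = 1.79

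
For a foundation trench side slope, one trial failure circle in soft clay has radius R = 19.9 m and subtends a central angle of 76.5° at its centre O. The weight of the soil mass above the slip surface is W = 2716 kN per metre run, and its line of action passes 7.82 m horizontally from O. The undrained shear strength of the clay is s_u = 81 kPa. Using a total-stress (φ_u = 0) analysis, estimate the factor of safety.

FS = 2.02

Taking moments about the centre O, the resisting moment is provided by the undrained shear strength acting along the arc:
Arc length L_a = R·θ = 19.9·(76.5°·π/180) = 19.9·1.3352 = 26.57 m
M_R = s_u·L_a·R = 81·26.57·19.9 = 42828.2 kN·m/m
M_D = W·d = 2716·7.82 = 21239.1 kN·m/m
FS = M_R / M_D = 42828.2 / 21239.1 = 2.016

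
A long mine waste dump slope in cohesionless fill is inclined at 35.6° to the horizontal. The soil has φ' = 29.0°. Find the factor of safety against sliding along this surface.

For a dry cohesionless infinite slope the factor of safety is FS = tanφ' / tanβ.
FS = tan29.0° / tan35.6° = 0.5543 / 0.7159 = 0.774

FS = 0.77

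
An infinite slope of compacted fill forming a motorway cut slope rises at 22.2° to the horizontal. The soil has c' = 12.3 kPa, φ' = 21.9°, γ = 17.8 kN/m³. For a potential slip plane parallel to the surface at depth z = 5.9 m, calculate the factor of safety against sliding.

FS = 1.32

For an infinite slope with a slip plane parallel to the surface (no pore pressure): FS = [c' + γz cos²β tanφ'] / [γz sinβ cosβ].
γz = 17.8·5.9 = 105.02 kN/m²
Numerator = 12.3 + 105.02·cos²22.2°·tan21.9° = 12.3 + 105.02·0.8572·0.4020 = 48.491 kPa
Denominator = 105.02·sin22.2°·cos22.2° = 105.02·0.3778·0.9259 = 36.739 kPa
FS = 48.491 / 36.739 = 1.320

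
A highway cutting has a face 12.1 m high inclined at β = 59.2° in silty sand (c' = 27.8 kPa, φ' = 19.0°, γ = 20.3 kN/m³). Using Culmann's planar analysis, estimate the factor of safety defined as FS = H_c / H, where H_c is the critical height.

H_c = (4c'/γ) · sinβ cosφ' / [1 − cos(β − φ')]
    = (4·27.8/20.3) · sin59.2°·cos19.0° / [1 − cos40.2°]
    = 5.478 · 0.8122 / 0.2362 = 18.83 m
FS = H_c / H = 18.83 / 12.1 = 1.557

FS = 1.56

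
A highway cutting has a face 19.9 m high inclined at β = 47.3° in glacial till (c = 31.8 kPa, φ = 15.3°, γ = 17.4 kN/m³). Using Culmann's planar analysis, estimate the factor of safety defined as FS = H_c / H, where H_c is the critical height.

FS = 1.71

H_c = (4c/γ) · sinβ cosφ / [1 − cos(β − φ)]
    = (4·31.8/17.4) · sin47.3°·cos15.3° / [1 − cos32.0°]
    = 7.310 · 0.7089 / 0.1520 = 34.10 m
FS = H_c / H = 34.10 / 19.9 = 1.714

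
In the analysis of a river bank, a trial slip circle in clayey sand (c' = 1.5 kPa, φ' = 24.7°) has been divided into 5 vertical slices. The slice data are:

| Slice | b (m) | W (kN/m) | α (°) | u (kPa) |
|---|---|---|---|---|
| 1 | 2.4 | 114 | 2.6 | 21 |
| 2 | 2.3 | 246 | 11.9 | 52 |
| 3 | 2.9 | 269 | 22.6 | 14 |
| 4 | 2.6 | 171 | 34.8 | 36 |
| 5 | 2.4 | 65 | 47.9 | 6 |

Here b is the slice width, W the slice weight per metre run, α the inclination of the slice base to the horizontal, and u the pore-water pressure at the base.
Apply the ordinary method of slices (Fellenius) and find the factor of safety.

Ordinary method of slices: FS = Σ[c'·Δl_i + (W_i cosα_i − u_i·Δl_i)·tanφ'] / Σ W_i sinα_i, with Δl_i = b_i / cosα_i.
Slice 1: Δl = 2.4/cos2.6° = 2.402 m; N'_1 = 114·cos2.6° − 21·2.402 = 63.4; c'Δl = 3.60; W sinα = 5.2
Slice 2: Δl = 2.3/cos11.9° = 2.351 m; N'_2 = 246·cos11.9° − 52·2.351 = 118.5; c'Δl = 3.53; W sinα = 50.7
Slice 3: Δl = 2.9/cos22.6° = 3.141 m; N'_3 = 269·cos22.6° − 14·3.141 = 204.4; c'Δl = 4.71; W sinα = 103.4
Slice 4: Δl = 2.6/cos34.8° = 3.166 m; N'_4 = 171·cos34.8° − 36·3.166 = 26.4; c'Δl = 4.75; W sinα = 97.6
Slice 5: Δl = 2.4/cos47.9° = 3.580 m; N'_5 = 65·cos47.9° − 6·3.580 = 22.1; c'Δl = 5.37; W sinα = 48.2
Σc'Δl = 22.0 kN/m; ΣN' = 434.8 kN/m; ΣW sinα = 305.1 kN/m
Resisting = 22.0 + 434.8·tan24.7° = 22.0 + 200.0 = 222.0 kN/m
FS = 222.0 / 305.1 = 0.727

FS = 0.73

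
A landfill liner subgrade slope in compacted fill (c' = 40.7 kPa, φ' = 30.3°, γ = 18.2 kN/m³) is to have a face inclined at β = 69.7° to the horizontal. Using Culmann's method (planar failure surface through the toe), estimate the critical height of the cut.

H_c = 31.87 m

Culmann's analysis gives the critical failure plane at α_cr = (β + φ')/2 = (69.7 + 30.3)/2 = 50.0°, and the critical height
H_c = (4c'/γ) · sinβ cosφ' / [1 − cos(β − φ')]
    = (4·40.7/18.2) · sin69.7°·cos30.3° / [1 − cos(39.4°)]
    = 8.945 · 0.9379·0.8634 / [1 − 0.7727]
    = 8.945 · 0.8098 / 0.2273
    = 31.87 m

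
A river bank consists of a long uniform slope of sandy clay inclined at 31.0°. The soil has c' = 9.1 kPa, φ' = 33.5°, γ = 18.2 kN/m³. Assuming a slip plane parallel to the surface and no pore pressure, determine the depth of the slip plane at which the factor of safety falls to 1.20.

Setting FS = 1.20 in FS = [c' + γz cos²β tanφ'] / [γz sinβ cosβ] and solving for z:
z = c' / [γ cosβ (FS·sinβ − cosβ·tanφ')]
  = 9.1 / [18.2·cos31.0°·(1.20·sin31.0° − cos31.0°·tan33.5°)]
  = 9.1 / [18.2·0.8572·(1.20·0.5150 − 0.8572·0.6619)]
  = 9.1 / 0.7909 = 11.505 m

z = 11.51 m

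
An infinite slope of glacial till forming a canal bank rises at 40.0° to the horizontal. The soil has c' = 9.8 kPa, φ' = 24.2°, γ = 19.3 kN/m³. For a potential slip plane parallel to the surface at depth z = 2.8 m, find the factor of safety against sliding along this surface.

FS = 0.90

For an infinite slope with a slip plane parallel to the surface (no pore pressure): FS = [c' + γz cos²β tanφ'] / [γz sinβ cosβ].
γz = 19.3·2.8 = 54.04 kN/m²
Numerator = 9.8 + 54.04·cos²40.0°·tan24.2° = 9.8 + 54.04·0.5868·0.4494 = 24.052 kPa
Denominator = 54.04·sin40.0°·cos40.0° = 54.04·0.6428·0.7660 = 26.610 kPa
FS = 24.052 / 26.610 = 0.904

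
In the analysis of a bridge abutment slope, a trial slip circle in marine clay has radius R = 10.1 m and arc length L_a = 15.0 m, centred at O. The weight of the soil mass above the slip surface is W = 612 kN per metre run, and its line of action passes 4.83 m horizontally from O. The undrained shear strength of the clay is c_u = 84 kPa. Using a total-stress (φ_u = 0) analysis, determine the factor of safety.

Taking moments about the centre O, the resisting moment is provided by the undrained shear strength acting along the arc:
M_R = c_u·L_a·R = 84·15.00·10.1 = 12726.0 kN·m/m
M_D = W·d = 612·4.83 = 2956.0 kN·m/m
FS = M_R / M_D = 12726.0 / 2956.0 = 4.305

FS = 4.31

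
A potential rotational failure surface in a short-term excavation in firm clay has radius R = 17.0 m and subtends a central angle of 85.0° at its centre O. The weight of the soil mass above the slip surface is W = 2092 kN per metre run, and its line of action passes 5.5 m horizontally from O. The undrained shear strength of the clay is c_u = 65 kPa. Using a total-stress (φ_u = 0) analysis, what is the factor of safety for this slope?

Taking moments about the centre O, the resisting moment is provided by the undrained shear strength acting along the arc:
Arc length L_a = R·θ = 17.0·(85.0°·π/180) = 17.0·1.4835 = 25.22 m
M_R = c_u·L_a·R = 65·25.22·17.0 = 27868.1 kN·m/m
M_D = W·d = 2092·5.5 = 11506.0 kN·m/m
FS = M_R / M_D = 27868.1 / 11506.0 = 2.422

FS = 2.42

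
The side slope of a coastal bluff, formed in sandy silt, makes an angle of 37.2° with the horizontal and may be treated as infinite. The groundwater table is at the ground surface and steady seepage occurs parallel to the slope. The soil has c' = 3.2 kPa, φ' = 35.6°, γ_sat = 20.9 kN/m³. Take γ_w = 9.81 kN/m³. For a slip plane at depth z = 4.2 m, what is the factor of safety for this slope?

With seepage parallel to the slope and the water table at the surface, the effective normal stress on the slip plane uses the buoyant unit weight γ' = γ_sat − γ_w while the driving shear stress uses γ_sat:
FS = [c' + γ' z cos²β tanφ'] / [γ_sat z sinβ cosβ]
γ' = 20.9 − 9.81 = 11.09 kN/m³
Numerator = 3.2 + 11.09·4.2·cos²37.2°·tan35.6° = 3.2 + 11.09·4.2·0.6345·0.7159 = 24.357 kPa
Denominator = 20.9·4.2·sin37.2°·cos37.2° = 20.9·4.2·0.6046·0.7965 = 42.273 kPa
FS = 24.357 / 42.273 = 0.576

FS = 0.58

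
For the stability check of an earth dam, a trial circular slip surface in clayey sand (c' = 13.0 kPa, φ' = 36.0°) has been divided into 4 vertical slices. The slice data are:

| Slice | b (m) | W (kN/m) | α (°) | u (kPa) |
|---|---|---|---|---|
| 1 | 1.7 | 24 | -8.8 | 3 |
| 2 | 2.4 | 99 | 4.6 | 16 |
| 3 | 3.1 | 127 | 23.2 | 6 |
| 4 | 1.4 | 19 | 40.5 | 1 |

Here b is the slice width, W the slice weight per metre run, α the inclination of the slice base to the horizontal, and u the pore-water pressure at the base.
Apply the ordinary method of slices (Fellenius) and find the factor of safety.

FS = 3.87

Ordinary method of slices: FS = Σ[c'·Δl_i + (W_i cosα_i − u_i·Δl_i)·tanφ'] / Σ W_i sinα_i, with Δl_i = b_i / cosα_i.
Slice 1: Δl = 1.7/cos(-8.8°) = 1.720 m; N'_1 = 24·cos(-8.8°) − 3·1.720 = 18.6; c'Δl = 22.36; W sinα = -3.7
Slice 2: Δl = 2.4/cos4.6° = 2.408 m; N'_2 = 99·cos4.6° − 16·2.408 = 60.2; c'Δl = 31.30; W sinα = 7.9
Slice 3: Δl = 3.1/cos23.2° = 3.373 m; N'_3 = 127·cos23.2° − 6·3.373 = 96.5; c'Δl = 43.85; W sinα = 50.0
Slice 4: Δl = 1.4/cos40.5° = 1.841 m; N'_4 = 19·cos40.5° − 1·1.841 = 12.6; c'Δl = 23.93; W sinα = 12.3
Σc'Δl = 121.4 kN/m; ΣN' = 187.8 kN/m; ΣW sinα = 66.6 kN/m
Resisting = 121.4 + 187.8·tan36.0° = 121.4 + 136.5 = 257.9 kN/m
FS = 257.9 / 66.6 = 3.870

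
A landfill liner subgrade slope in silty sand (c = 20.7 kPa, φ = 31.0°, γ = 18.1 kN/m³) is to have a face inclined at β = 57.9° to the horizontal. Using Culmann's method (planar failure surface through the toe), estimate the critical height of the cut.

Culmann's analysis gives the critical failure plane at α_cr = (β + φ)/2 = (57.9 + 31.0)/2 = 44.5°, and the critical height
H_c = (4c/γ) · sinβ cosφ / [1 − cos(β − φ)]
    = (4·20.7/18.1) · sin57.9°·cos31.0° / [1 − cos(26.9°)]
    = 4.575 · 0.8471·0.8572 / [1 − 0.8918]
    = 4.575 · 0.7261 / 0.1082
    = 30.70 m

H_c = 30.70 m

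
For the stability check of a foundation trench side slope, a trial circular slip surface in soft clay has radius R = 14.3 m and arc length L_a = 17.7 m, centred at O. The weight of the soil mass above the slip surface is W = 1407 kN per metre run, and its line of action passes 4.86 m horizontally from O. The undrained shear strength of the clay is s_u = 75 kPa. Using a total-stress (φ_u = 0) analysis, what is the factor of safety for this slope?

Taking moments about the centre O, the resisting moment is provided by the undrained shear strength acting along the arc:
M_R = s_u·L_a·R = 75·17.70·14.3 = 18983.2 kN·m/m
M_D = W·d = 1407·4.86 = 6838.0 kN·m/m
FS = M_R / M_D = 18983.2 / 6838.0 = 2.776

FS = 2.78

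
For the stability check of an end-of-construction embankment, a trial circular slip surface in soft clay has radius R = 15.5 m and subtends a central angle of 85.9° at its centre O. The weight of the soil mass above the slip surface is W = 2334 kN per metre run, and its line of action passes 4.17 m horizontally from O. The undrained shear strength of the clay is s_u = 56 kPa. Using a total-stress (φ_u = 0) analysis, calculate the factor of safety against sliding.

FS = 2.07

Taking moments about the centre O, the resisting moment is provided by the undrained shear strength acting along the arc:
Arc length L_a = R·θ = 15.5·(85.9°·π/180) = 15.5·1.4992 = 23.24 m
M_R = s_u·L_a·R = 56·23.24·15.5 = 20170.7 kN·m/m
M_D = W·d = 2334·4.17 = 9732.8 kN·m/m
FS = M_R / M_D = 20170.7 / 9732.8 = 2.072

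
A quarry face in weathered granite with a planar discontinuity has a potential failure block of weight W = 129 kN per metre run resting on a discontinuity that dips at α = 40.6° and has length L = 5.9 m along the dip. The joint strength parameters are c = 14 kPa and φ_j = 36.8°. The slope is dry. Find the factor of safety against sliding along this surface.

FS = 1.86

Resolving the block weight along and normal to the plane and applying the Mohr–Coulomb strength on the joint:
N' = W cosα = 129·cos40.6° = 97.9 kN/m
Driving force T = W sinα = 129·sin40.6° = 83.9 kN/m
Resisting force R = c·L + N'·tanφ_j = 14·5.9 + 97.9·tan36.8° = 82.6 + 73.3 = 155.9 kN/m
FS = R / T = 155.9 / 83.9 = 1.857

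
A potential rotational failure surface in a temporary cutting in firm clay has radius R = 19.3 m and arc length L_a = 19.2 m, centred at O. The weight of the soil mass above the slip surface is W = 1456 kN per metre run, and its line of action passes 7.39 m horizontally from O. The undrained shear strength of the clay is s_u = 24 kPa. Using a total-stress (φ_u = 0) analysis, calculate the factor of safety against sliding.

FS = 0.83

Taking moments about the centre O, the resisting moment is provided by the undrained shear strength acting along the arc:
M_R = s_u·L_a·R = 24·19.20·19.3 = 8893.4 kN·m/m
M_D = W·d = 1456·7.39 = 10759.8 kN·m/m
FS = M_R / M_D = 8893.4 / 10759.8 = 0.827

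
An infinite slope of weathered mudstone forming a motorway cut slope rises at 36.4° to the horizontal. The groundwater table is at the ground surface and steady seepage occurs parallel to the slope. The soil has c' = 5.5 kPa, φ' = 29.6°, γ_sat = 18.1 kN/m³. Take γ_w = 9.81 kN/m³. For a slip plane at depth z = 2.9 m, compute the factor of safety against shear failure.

With seepage parallel to the slope and the water table at the surface, the effective normal stress on the slip plane uses the buoyant unit weight γ' = γ_sat − γ_w while the driving shear stress uses γ_sat:
FS = [c' + γ' z cos²β tanφ'] / [γ_sat z sinβ cosβ]
γ' = 18.1 − 9.81 = 8.29 kN/m³
Numerator = 5.5 + 8.29·2.9·cos²36.4°·tan29.6° = 5.5 + 8.29·2.9·0.6479·0.5681 = 14.348 kPa
Denominator = 18.1·2.9·sin36.4°·cos36.4° = 18.1·2.9·0.5934·0.8049 = 25.071 kPa
FS = 14.348 / 25.071 = 0.572

FS = 0.57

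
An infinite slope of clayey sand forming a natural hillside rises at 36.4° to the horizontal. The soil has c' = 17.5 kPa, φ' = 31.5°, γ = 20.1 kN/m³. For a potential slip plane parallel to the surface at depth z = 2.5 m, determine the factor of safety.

FS = 1.56

For an infinite slope with a slip plane parallel to the surface (no pore pressure): FS = [c' + γz cos²β tanφ'] / [γz sinβ cosβ].
γz = 20.1·2.5 = 50.25 kN/m²
Numerator = 17.5 + 50.25·cos²36.4°·tan31.5° = 17.5 + 50.25·0.6479·0.6128 = 37.450 kPa
Denominator = 50.25·sin36.4°·cos36.4° = 50.25·0.5934·0.8049 = 24.001 kPa
FS = 37.450 / 24.001 = 1.560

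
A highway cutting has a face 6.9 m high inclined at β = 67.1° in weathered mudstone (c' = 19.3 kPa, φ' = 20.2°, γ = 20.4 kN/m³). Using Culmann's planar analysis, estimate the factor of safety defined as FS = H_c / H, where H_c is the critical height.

FS = 1.50

H_c = (4c'/γ) · sinβ cosφ' / [1 − cos(β − φ')]
    = (4·19.3/20.4) · sin67.1°·cos20.2° / [1 − cos46.9°]
    = 3.784 · 0.8645 / 0.3167 = 10.33 m
FS = H_c / H = 10.33 / 6.9 = 1.497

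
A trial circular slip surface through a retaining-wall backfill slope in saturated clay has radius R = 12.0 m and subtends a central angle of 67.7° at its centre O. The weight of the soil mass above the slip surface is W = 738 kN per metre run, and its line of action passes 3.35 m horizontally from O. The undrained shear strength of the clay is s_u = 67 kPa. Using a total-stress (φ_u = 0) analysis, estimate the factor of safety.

Taking moments about the centre O, the resisting moment is provided by the undrained shear strength acting along the arc:
Arc length L_a = R·θ = 12.0·(67.7°·π/180) = 12.0·1.1816 = 14.18 m
M_R = s_u·L_a·R = 67·14.18·12.0 = 11400.0 kN·m/m
M_D = W·d = 738·3.35 = 2472.3 kN·m/m
FS = M_R / M_D = 11400.0 / 2472.3 = 4.611

FS = 4.61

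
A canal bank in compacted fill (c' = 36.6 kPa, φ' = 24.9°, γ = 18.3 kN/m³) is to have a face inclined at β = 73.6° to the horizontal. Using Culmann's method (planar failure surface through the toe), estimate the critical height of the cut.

Culmann's analysis gives the critical failure plane at α_cr = (β + φ')/2 = (73.6 + 24.9)/2 = 49.2°, and the critical height
H_c = (4c'/γ) · sinβ cosφ' / [1 − cos(β − φ')]
    = (4·36.6/18.3) · sin73.6°·cos24.9° / [1 − cos(48.7°)]
    = 8.000 · 0.9593·0.9070 / [1 − 0.6600]
    = 8.000 · 0.8701 / 0.3400
    = 20.47 m

H_c = 20.47 m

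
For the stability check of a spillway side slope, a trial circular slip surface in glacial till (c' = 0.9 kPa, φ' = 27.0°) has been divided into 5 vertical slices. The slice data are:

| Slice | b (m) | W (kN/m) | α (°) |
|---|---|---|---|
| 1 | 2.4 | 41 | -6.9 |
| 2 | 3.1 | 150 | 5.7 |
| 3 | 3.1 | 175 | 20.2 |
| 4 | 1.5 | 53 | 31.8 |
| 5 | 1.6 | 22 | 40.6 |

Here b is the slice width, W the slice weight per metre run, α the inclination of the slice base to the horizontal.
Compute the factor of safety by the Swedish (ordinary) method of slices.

Ordinary method of slices: FS = Σ[c'·Δl_i + (W_i cosα_i)·tanφ'] / Σ W_i sinα_i, with Δl_i = b_i / cosα_i.
Slice 1: Δl = 2.4/cos(-6.9°) = 2.418 m; N'_1 = 41·cos(-6.9°) = 40.7; c'Δl = 2.18; W sinα = -4.9
Slice 2: Δl = 3.1/cos5.7° = 3.115 m; N'_2 = 150·cos5.7° = 149.3; c'Δl = 2.80; W sinα = 14.9
Slice 3: Δl = 3.1/cos20.2° = 3.303 m; N'_3 = 175·cos20.2° = 164.2; c'Δl = 2.97; W sinα = 60.4
Slice 4: Δl = 1.5/cos31.8° = 1.765 m; N'_4 = 53·cos31.8° = 45.0; c'Δl = 1.59; W sinα = 27.9
Slice 5: Δl = 1.6/cos40.6° = 2.107 m; N'_5 = 22·cos40.6° = 16.7; c'Δl = 1.90; W sinα = 14.3
Σc'Δl = 11.4 kN/m; ΣN' = 415.9 kN/m; ΣW sinα = 112.6 kN/m
Resisting = 11.4 + 415.9·tan27.0° = 11.4 + 211.9 = 223.4 kN/m
FS = 223.4 / 112.6 = 1.983

FS = 1.98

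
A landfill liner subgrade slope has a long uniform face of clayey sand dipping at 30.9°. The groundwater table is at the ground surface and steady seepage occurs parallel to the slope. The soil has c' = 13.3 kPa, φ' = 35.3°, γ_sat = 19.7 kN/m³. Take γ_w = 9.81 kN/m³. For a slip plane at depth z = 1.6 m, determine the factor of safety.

With seepage parallel to the slope and the water table at the surface, the effective normal stress on the slip plane uses the buoyant unit weight γ' = γ_sat − γ_w while the driving shear stress uses γ_sat:
FS = [c' + γ' z cos²β tanφ'] / [γ_sat z sinβ cosβ]
γ' = 19.7 − 9.81 = 9.89 kN/m³
Numerator = 13.3 + 9.89·1.6·cos²30.9°·tan35.3° = 13.3 + 9.89·1.6·0.7363·0.7080 = 21.549 kPa
Denominator = 19.7·1.6·sin30.9°·cos30.9° = 19.7·1.6·0.5135·0.8581 = 13.889 kPa
FS = 21.549 / 13.889 = 1.551

FS = 1.55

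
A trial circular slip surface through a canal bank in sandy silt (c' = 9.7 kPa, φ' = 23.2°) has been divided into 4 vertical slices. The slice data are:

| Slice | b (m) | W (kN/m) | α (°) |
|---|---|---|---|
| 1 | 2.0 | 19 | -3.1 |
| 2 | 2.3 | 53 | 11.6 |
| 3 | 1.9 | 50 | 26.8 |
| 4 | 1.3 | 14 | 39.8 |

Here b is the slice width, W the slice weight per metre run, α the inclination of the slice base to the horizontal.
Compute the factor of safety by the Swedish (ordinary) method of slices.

Ordinary method of slices: FS = Σ[c'·Δl_i + (W_i cosα_i)·tanφ'] / Σ W_i sinα_i, with Δl_i = b_i / cosα_i.
Slice 1: Δl = 2.0/cos(-3.1°) = 2.003 m; N'_1 = 19·cos(-3.1°) = 19.0; c'Δl = 19.43; W sinα = -1.0
Slice 2: Δl = 2.3/cos11.6° = 2.348 m; N'_2 = 53·cos11.6° = 51.9; c'Δl = 22.78; W sinα = 10.7
Slice 3: Δl = 1.9/cos26.8° = 2.129 m; N'_3 = 50·cos26.8° = 44.6; c'Δl = 20.65; W sinα = 22.5
Slice 4: Δl = 1.3/cos39.8° = 1.692 m; N'_4 = 14·cos39.8° = 10.8; c'Δl = 16.41; W sinα = 9.0
Σc'Δl = 79.3 kN/m; ΣN' = 126.3 kN/m; ΣW sinα = 41.1 kN/m
Resisting = 79.3 + 126.3·tan23.2° = 79.3 + 54.1 = 133.4 kN/m
FS = 133.4 / 41.1 = 3.243

FS = 3.24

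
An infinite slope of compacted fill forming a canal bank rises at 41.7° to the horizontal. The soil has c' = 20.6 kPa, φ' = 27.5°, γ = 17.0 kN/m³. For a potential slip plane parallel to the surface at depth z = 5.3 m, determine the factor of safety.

FS = 1.04

For an infinite slope with a slip plane parallel to the surface (no pore pressure): FS = [c' + γz cos²β tanφ'] / [γz sinβ cosβ].
γz = 17.0·5.3 = 90.10 kN/m²
Numerator = 20.6 + 90.10·cos²41.7°·tan27.5° = 20.6 + 90.10·0.5575·0.5206 = 46.747 kPa
Denominator = 90.10·sin41.7°·cos41.7° = 90.10·0.6652·0.7466 = 44.751 kPa
FS = 46.747 / 44.751 = 1.045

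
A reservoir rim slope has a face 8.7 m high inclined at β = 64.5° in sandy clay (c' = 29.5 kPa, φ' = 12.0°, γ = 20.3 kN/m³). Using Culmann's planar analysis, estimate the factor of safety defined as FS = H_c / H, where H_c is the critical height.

FS = 1.51

H_c = (4c'/γ) · sinβ cosφ' / [1 − cos(β − φ')]
    = (4·29.5/20.3) · sin64.5°·cos12.0° / [1 − cos52.5°]
    = 5.813 · 0.8829 / 0.3912 = 13.12 m
FS = H_c / H = 13.12 / 8.7 = 1.508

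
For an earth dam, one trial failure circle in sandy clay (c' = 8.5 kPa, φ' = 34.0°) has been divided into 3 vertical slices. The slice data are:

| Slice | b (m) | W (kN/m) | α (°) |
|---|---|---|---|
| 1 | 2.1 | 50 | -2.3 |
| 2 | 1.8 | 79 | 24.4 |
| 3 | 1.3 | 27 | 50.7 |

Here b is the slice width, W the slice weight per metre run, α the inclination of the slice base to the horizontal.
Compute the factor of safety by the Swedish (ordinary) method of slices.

Ordinary method of slices: FS = Σ[c'·Δl_i + (W_i cosα_i)·tanφ'] / Σ W_i sinα_i, with Δl_i = b_i / cosα_i.
Slice 1: Δl = 2.1/cos(-2.3°) = 2.102 m; N'_1 = 50·cos(-2.3°) = 50.0; c'Δl = 17.86; W sinα = -2.0
Slice 2: Δl = 1.8/cos24.4° = 1.977 m; N'_2 = 79·cos24.4° = 71.9; c'Δl = 16.80; W sinα = 32.6
Slice 3: Δl = 1.3/cos50.7° = 2.052 m; N'_3 = 27·cos50.7° = 17.1; c'Δl = 17.45; W sinα = 20.9
Σc'Δl = 52.1 kN/m; ΣN' = 139.0 kN/m; ΣW sinα = 51.5 kN/m
Resisting = 52.1 + 139.0·tan34.0° = 52.1 + 93.8 = 145.9 kN/m
FS = 145.9 / 51.5 = 2.831

FS = 2.83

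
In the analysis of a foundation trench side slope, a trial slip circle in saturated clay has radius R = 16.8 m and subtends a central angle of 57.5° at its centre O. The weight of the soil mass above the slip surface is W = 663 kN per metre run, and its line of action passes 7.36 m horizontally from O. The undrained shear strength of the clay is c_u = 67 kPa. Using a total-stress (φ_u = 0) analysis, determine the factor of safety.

Taking moments about the centre O, the resisting moment is provided by the undrained shear strength acting along the arc:
Arc length L_a = R·θ = 16.8·(57.5°·π/180) = 16.8·1.0036 = 16.86 m
M_R = c_u·L_a·R = 67·16.86·16.8 = 18977.5 kN·m/m
M_D = W·d = 663·7.36 = 4879.7 kN·m/m
FS = M_R / M_D = 18977.5 / 4879.7 = 3.889

FS = 3.89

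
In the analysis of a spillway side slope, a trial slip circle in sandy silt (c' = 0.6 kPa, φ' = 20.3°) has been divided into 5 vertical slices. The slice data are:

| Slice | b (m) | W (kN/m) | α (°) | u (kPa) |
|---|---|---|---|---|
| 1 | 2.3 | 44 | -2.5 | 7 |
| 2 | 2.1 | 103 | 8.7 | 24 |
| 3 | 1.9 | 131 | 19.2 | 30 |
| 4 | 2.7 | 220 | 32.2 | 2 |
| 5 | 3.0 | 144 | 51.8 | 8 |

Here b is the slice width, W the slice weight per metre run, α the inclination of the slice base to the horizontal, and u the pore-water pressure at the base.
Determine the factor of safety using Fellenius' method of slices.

Ordinary method of slices: FS = Σ[c'·Δl_i + (W_i cosα_i − u_i·Δl_i)·tanφ'] / Σ W_i sinα_i, with Δl_i = b_i / cosα_i.
Slice 1: Δl = 2.3/cos(-2.5°) = 2.302 m; N'_1 = 44·cos(-2.5°) − 7·2.302 = 27.8; c'Δl = 1.38; W sinα = -1.9
Slice 2: Δl = 2.1/cos8.7° = 2.124 m; N'_2 = 103·cos8.7° − 24·2.124 = 50.8; c'Δl = 1.27; W sinα = 15.6
Slice 3: Δl = 1.9/cos19.2° = 2.012 m; N'_3 = 131·cos19.2° − 30·2.012 = 63.4; c'Δl = 1.21; W sinα = 43.1
Slice 4: Δl = 2.7/cos32.2° = 3.191 m; N'_4 = 220·cos32.2° − 2·3.191 = 179.8; c'Δl = 1.91; W sinα = 117.2
Slice 5: Δl = 3.0/cos51.8° = 4.851 m; N'_5 = 144·cos51.8° − 8·4.851 = 50.2; c'Δl = 2.91; W sinα = 113.2
Σc'Δl = 8.7 kN/m; ΣN' = 372.0 kN/m; ΣW sinα = 287.1 kN/m
Resisting = 8.7 + 372.0·tan20.3° = 8.7 + 137.6 = 146.3 kN/m
FS = 146.3 / 287.1 = 0.510

FS = 0.51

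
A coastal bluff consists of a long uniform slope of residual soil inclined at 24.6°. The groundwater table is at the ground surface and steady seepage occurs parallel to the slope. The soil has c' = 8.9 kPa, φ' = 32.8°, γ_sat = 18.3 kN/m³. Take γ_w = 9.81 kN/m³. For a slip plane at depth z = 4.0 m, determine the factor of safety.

FS = 0.97

With seepage parallel to the slope and the water table at the surface, the effective normal stress on the slip plane uses the buoyant unit weight γ' = γ_sat − γ_w while the driving shear stress uses γ_sat:
FS = [c' + γ' z cos²β tanφ'] / [γ_sat z sinβ cosβ]
γ' = 18.3 − 9.81 = 8.49 kN/m³
Numerator = 8.9 + 8.49·4.0·cos²24.6°·tan32.8° = 8.9 + 8.49·4.0·0.8267·0.6445 = 26.993 kPa
Denominator = 18.3·4.0·sin24.6°·cos24.6° = 18.3·4.0·0.4163·0.9092 = 27.706 kPa
FS = 26.993 / 27.706 = 0.974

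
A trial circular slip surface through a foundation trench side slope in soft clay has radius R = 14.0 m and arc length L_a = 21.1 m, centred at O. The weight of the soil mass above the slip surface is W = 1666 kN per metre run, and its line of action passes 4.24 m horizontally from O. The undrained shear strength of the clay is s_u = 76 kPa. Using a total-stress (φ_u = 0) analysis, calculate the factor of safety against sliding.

Taking moments about the centre O, the resisting moment is provided by the undrained shear strength acting along the arc:
M_R = s_u·L_a·R = 76·21.10·14.0 = 22450.4 kN·m/m
M_D = W·d = 1666·4.24 = 7063.8 kN·m/m
FS = M_R / M_D = 22450.4 / 7063.8 = 3.178

FS = 3.18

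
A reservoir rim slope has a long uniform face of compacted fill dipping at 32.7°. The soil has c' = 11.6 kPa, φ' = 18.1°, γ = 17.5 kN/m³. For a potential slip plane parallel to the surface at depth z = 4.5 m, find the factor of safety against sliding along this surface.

FS = 0.83

For an infinite slope with a slip plane parallel to the surface (no pore pressure): FS = [c' + γz cos²β tanφ'] / [γz sinβ cosβ].
γz = 17.5·4.5 = 78.75 kN/m²
Numerator = 11.6 + 78.75·cos²32.7°·tan18.1° = 11.6 + 78.75·0.7081·0.3269 = 29.827 kPa
Denominator = 78.75·sin32.7°·cos32.7° = 78.75·0.5402·0.8415 = 35.801 kPa
FS = 29.827 / 35.801 = 0.833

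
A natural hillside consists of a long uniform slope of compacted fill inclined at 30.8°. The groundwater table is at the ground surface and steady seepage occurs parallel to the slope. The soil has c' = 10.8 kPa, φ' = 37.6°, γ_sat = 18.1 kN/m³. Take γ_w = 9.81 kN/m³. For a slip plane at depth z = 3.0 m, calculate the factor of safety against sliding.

FS = 1.04

With seepage parallel to the slope and the water table at the surface, the effective normal stress on the slip plane uses the buoyant unit weight γ' = γ_sat − γ_w while the driving shear stress uses γ_sat:
FS = [c' + γ' z cos²β tanφ'] / [γ_sat z sinβ cosβ]
γ' = 18.1 − 9.81 = 8.29 kN/m³
Numerator = 10.8 + 8.29·3.0·cos²30.8°·tan37.6° = 10.8 + 8.29·3.0·0.7378·0.7701 = 24.931 kPa
Denominator = 18.1·3.0·sin30.8°·cos30.8° = 18.1·3.0·0.5120·0.8590 = 23.882 kPa
FS = 24.931 / 23.882 = 1.044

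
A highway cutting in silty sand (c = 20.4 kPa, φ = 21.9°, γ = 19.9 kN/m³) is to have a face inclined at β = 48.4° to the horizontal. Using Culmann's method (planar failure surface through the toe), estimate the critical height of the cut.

H_c = 27.08 m

Culmann's analysis gives the critical failure plane at α_cr = (β + φ)/2 = (48.4 + 21.9)/2 = 35.1°, and the critical height
H_c = (4c/γ) · sinβ cosφ / [1 − cos(β − φ)]
    = (4·20.4/19.9) · sin48.4°·cos21.9° / [1 − cos(26.5°)]
    = 4.101 · 0.7478·0.9278 / [1 − 0.8949]
    = 4.101 · 0.6938 / 0.1051
    = 27.08 m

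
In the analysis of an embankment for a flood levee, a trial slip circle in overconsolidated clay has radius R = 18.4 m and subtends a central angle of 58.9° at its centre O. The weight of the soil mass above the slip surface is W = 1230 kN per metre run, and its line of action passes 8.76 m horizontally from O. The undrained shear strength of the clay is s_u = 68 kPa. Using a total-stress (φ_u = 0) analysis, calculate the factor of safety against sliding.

Taking moments about the centre O, the resisting moment is provided by the undrained shear strength acting along the arc:
Arc length L_a = R·θ = 18.4·(58.9°·π/180) = 18.4·1.0280 = 18.92 m
M_R = s_u·L_a·R = 68·18.92·18.4 = 23666.7 kN·m/m
M_D = W·d = 1230·8.76 = 10774.8 kN·m/m
FS = M_R / M_D = 23666.7 / 10774.8 = 2.196

FS = 2.20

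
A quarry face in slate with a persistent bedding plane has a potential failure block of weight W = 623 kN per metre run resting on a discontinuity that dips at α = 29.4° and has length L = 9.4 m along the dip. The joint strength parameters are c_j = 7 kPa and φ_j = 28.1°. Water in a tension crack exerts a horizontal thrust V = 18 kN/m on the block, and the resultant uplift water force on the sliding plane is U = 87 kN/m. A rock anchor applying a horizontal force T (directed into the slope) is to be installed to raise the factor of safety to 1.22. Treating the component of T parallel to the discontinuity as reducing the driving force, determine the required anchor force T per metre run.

Resolving forces along and normal to the sliding plane, with the horizontal anchor force T adding T·sinα to the effective normal force and T·cosα acting up the plane against the driving force:
FS = [c_jL + (W cosα − U − V sinα + T sinα) tanφ_j] / [W sinα + V cosα − T cosα]
Without the anchor: N' = 446.9 kN/m, driving T_d = 321.5 kN/m, resisting R = 7·9.4 + 446.9·tan28.1° = 304.4 kN/m, FS = 0.95.
Setting FS = 1.22 and solving for T:
1.22·(321.5 − T cos29.4°) = 304.4 + T sin29.4°·tan28.1°
T·(sin29.4°·tan28.1° + 1.22·cos29.4°) = 1.22·321.5 − 304.4
T·(0.4909·0.5340 + 1.22·0.8712) = 392.2 − 304.4 = 87.8
T·1.3250 = 87.8
T = 66.3 kN/m

T = 66 kN/m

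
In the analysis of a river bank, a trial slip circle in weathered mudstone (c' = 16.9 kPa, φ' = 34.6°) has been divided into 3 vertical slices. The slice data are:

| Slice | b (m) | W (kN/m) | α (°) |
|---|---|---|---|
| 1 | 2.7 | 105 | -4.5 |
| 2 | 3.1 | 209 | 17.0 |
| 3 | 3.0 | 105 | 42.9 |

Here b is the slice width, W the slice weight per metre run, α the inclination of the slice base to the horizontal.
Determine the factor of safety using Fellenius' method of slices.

FS = 3.48

Ordinary method of slices: FS = Σ[c'·Δl_i + (W_i cosα_i)·tanφ'] / Σ W_i sinα_i, with Δl_i = b_i / cosα_i.
Slice 1: Δl = 2.7/cos(-4.5°) = 2.708 m; N'_1 = 105·cos(-4.5°) = 104.7; c'Δl = 45.77; W sinα = -8.2
Slice 2: Δl = 3.1/cos17.0° = 3.242 m; N'_2 = 209·cos17.0° = 199.9; c'Δl = 54.78; W sinα = 61.1
Slice 3: Δl = 3.0/cos42.9° = 4.095 m; N'_3 = 105·cos42.9° = 76.9; c'Δl = 69.21; W sinα = 71.5
Σc'Δl = 169.8 kN/m; ΣN' = 381.5 kN/m; ΣW sinα = 124.3 kN/m
Resisting = 169.8 + 381.5·tan34.6° = 169.8 + 263.2 = 432.9 kN/m
FS = 432.9 / 124.3 = 3.482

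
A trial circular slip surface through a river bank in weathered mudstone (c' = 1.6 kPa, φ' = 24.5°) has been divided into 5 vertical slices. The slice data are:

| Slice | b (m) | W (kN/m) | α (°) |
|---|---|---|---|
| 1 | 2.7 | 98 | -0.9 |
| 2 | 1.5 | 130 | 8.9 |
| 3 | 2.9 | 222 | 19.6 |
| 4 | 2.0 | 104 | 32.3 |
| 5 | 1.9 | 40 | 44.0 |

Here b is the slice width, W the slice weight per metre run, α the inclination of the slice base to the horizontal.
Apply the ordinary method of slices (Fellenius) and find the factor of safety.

FS = 1.54

Ordinary method of slices: FS = Σ[c'·Δl_i + (W_i cosα_i)·tanφ'] / Σ W_i sinα_i, with Δl_i = b_i / cosα_i.
Slice 1: Δl = 2.7/cos(-0.9°) = 2.700 m; N'_1 = 98·cos(-0.9°) = 98.0; c'Δl = 4.32; W sinα = -1.5
Slice 2: Δl = 1.5/cos8.9° = 1.518 m; N'_2 = 130·cos8.9° = 128.4; c'Δl = 2.43; W sinα = 20.1
Slice 3: Δl = 2.9/cos19.6° = 3.078 m; N'_3 = 222·cos19.6° = 209.1; c'Δl = 4.93; W sinα = 74.5
Slice 4: Δl = 2.0/cos32.3° = 2.366 m; N'_4 = 104·cos32.3° = 87.9; c'Δl = 3.79; W sinα = 55.6
Slice 5: Δl = 1.9/cos44.0° = 2.641 m; N'_5 = 40·cos44.0° = 28.8; c'Δl = 4.23; W sinα = 27.8
Σc'Δl = 19.7 kN/m; ΣN' = 552.2 kN/m; ΣW sinα = 176.4 kN/m
Resisting = 19.7 + 552.2·tan24.5° = 19.7 + 251.7 = 271.4 kN/m
FS = 271.4 / 176.4 = 1.538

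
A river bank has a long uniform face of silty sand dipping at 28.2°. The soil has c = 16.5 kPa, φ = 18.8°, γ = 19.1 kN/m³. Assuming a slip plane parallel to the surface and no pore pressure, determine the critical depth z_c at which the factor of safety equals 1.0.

z_c = 5.68 m

Setting FS = 1.00 in FS = [c + γz cos²β tanφ] / [γz sinβ cosβ] and solving for z:
z = c / [γ cosβ (FS·sinβ − cosβ·tanφ)]
  = 16.5 / [19.1·cos28.2°·(1.00·sin28.2° − cos28.2°·tan18.8°)]
  = 16.5 / [19.1·0.8813·(1.00·0.4726 − 0.8813·0.3404)]
  = 16.5 / 2.9042 = 5.681 m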